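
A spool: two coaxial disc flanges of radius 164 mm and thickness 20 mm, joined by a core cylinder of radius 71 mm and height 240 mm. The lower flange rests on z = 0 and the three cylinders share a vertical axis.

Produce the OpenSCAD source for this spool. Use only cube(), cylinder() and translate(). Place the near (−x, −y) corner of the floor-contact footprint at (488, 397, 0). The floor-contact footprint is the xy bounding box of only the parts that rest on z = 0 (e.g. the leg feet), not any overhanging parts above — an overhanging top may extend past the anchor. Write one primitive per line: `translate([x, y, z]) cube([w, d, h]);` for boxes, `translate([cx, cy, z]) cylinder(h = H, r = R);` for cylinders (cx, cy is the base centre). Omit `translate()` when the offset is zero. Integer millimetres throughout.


translate([652, 561, 0]) cylinder(h = 20, r = 164);
translate([652, 561, 20]) cylinder(h = 240, r = 71);
translate([652, 561, 260]) cylinder(h = 20, r = 164);


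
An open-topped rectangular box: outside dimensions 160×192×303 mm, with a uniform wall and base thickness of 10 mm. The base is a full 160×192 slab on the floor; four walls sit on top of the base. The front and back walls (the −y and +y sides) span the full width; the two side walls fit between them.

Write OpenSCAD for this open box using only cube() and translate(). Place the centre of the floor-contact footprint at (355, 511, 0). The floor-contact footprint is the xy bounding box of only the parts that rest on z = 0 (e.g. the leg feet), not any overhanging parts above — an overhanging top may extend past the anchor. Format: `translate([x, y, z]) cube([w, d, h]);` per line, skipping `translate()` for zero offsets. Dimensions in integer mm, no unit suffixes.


translate([275, 415, 0]) cube([160, 192, 10]);
translate([275, 415, 10]) cube([160, 10, 293]);
translate([275, 597, 10]) cube([160, 10, 293]);
translate([275, 425, 10]) cube([10, 172, 293]);
translate([425, 425, 10]) cube([10, 172, 293]);


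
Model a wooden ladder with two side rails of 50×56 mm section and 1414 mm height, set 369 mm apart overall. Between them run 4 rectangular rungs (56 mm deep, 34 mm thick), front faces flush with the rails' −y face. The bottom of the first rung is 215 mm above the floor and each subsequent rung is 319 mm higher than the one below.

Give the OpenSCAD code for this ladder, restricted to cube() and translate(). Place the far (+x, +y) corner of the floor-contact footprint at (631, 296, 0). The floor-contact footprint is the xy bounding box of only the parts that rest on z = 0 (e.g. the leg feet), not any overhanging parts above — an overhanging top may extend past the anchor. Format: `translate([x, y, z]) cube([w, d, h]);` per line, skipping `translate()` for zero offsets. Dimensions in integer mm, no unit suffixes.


// rung span = 369 - 2*50 = 269
// rung[k] z = 215 + k*319
translate([262, 240, 0]) cube([50, 56, 1414]);
translate([581, 240, 0]) cube([50, 56, 1414]);
translate([312, 240, 215]) cube([269, 56, 34]);
translate([312, 240, 534]) cube([269, 56, 34]);
translate([312, 240, 853]) cube([269, 56, 34]);
translate([312, 240, 1172]) cube([269, 56, 34]);


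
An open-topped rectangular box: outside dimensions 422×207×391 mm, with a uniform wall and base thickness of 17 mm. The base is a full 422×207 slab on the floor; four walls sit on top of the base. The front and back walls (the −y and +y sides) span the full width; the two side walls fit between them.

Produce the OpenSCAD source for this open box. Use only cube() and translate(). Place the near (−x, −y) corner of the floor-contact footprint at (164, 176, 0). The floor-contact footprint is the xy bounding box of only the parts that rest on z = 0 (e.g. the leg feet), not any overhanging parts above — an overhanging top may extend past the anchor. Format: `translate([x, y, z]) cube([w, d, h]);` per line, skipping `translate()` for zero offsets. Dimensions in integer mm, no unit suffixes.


translate([164, 176, 0]) cube([422, 207, 17]);
translate([164, 176, 17]) cube([422, 17, 374]);
translate([164, 366, 17]) cube([422, 17, 374]);
translate([164, 193, 17]) cube([17, 173, 374]);
translate([569, 193, 17]) cube([17, 173, 374]);


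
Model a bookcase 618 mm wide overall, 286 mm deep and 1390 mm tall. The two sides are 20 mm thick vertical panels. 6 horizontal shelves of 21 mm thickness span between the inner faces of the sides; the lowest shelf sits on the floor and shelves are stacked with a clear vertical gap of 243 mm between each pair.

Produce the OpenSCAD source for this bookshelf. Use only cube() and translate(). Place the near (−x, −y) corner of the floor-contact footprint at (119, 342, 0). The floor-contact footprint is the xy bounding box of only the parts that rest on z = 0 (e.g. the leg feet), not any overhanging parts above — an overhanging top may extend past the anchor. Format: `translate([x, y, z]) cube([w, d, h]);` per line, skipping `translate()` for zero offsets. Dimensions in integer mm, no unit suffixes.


translate([119, 342, 0]) cube([20, 286, 1390]);
translate([717, 342, 0]) cube([20, 286, 1390]);
translate([139, 342, 0]) cube([578, 286, 21]);
translate([139, 342, 264]) cube([578, 286, 21]);
translate([139, 342, 528]) cube([578, 286, 21]);
translate([139, 342, 792]) cube([578, 286, 21]);
translate([139, 342, 1056]) cube([578, 286, 21]);
translate([139, 342, 1320]) cube([578, 286, 21]);


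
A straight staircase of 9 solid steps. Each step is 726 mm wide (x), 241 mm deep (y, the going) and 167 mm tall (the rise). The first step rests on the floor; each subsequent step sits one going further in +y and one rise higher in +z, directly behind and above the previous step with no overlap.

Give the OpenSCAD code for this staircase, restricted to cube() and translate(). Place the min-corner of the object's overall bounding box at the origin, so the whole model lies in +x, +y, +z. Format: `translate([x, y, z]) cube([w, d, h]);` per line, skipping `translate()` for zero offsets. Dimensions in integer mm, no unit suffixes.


cube([726, 241, 167]);
translate([0, 241, 167]) cube([726, 241, 167]);
translate([0, 482, 334]) cube([726, 241, 167]);
translate([0, 723, 501]) cube([726, 241, 167]);
translate([0, 964, 668]) cube([726, 241, 167]);
translate([0, 1205, 835]) cube([726, 241, 167]);
translate([0, 1446, 1002]) cube([726, 241, 167]);
translate([0, 1687, 1169]) cube([726, 241, 167]);
translate([0, 1928, 1336]) cube([726, 241, 167]);


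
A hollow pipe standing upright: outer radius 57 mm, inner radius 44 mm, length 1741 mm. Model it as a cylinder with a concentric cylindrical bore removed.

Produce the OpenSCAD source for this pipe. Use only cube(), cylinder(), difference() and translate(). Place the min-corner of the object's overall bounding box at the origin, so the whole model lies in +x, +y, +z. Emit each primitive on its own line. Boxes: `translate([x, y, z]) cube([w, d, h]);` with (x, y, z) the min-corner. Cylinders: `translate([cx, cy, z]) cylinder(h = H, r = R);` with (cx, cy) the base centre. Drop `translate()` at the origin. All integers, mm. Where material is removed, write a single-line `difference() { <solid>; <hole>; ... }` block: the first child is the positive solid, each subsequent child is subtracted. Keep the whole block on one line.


difference() { translate([57, 57, 0]) cylinder(h = 1741, r = 57); translate([57, 57, 0]) cylinder(h = 1741, r = 44); }


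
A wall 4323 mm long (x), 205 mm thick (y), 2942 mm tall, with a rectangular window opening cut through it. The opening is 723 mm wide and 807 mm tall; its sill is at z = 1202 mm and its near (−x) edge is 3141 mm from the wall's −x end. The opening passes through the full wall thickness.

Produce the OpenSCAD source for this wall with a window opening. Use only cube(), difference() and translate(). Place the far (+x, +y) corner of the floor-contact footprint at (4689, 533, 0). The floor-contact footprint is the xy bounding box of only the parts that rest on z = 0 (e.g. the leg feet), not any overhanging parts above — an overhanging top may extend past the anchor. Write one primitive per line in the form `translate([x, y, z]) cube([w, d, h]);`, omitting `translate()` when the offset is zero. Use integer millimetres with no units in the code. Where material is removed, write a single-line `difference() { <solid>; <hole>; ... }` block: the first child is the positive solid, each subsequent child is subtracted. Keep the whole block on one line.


difference() { translate([366, 328, 0]) cube([4323, 205, 2942]); translate([3507, 328, 1202]) cube([723, 205, 807]); }


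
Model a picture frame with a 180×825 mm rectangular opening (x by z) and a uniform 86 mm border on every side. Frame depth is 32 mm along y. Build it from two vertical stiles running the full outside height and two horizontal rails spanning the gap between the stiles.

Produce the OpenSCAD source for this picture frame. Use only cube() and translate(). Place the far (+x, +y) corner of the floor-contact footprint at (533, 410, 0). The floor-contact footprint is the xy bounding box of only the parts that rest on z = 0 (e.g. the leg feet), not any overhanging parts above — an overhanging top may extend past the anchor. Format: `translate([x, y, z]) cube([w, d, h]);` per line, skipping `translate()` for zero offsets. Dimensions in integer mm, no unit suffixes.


translate([181, 378, 0]) cube([86, 32, 997]);
translate([447, 378, 0]) cube([86, 32, 997]);
translate([267, 378, 0]) cube([180, 32, 86]);
translate([267, 378, 911]) cube([180, 32, 86]);


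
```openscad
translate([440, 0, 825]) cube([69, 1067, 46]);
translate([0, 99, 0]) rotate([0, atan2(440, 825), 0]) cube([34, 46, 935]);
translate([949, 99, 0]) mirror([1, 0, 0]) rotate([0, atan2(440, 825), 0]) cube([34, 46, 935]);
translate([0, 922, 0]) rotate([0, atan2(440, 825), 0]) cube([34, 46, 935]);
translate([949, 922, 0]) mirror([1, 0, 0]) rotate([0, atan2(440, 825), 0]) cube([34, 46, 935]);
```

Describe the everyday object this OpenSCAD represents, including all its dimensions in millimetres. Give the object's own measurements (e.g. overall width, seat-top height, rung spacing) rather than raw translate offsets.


A sawhorse. A 69×1067×46 mm beam (x, y, z) sits on two A-frame leg pairs. Each pair is two raked legs of 34×46 mm section (46 mm along y) splaying symmetrically in x. Each leg rises 825 mm vertically over 440 mm of horizontal reach and is 935 mm long along its own axis. Every leg's outer bottom edge rests on the floor and its outer top edge meets a bottom edge of the beam — the left legs (tilting toward +x) meet the beam's −x bottom edge, the right legs (their mirror images, tilting toward −x) meet its +x bottom edge — so the leg tops tuck under the beam, the beam's underside is 825 mm above the floor, and the feet are 949 mm apart outside-to-outside with the beam centred between them. The two leg pairs are set in 99 mm from either end of the beam.


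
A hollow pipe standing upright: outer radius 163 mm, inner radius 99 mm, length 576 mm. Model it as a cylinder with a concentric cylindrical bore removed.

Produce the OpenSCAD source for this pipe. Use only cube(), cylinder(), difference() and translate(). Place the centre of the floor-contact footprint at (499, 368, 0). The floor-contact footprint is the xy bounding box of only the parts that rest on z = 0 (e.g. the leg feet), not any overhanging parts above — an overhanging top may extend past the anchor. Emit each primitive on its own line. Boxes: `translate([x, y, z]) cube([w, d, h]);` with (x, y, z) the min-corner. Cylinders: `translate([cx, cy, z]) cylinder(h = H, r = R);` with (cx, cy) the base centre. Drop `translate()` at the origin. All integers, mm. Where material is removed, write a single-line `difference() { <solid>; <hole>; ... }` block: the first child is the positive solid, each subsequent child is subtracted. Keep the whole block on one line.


difference() { translate([499, 368, 0]) cylinder(h = 576, r = 163); translate([499, 368, 0]) cylinder(h = 576, r = 99); }


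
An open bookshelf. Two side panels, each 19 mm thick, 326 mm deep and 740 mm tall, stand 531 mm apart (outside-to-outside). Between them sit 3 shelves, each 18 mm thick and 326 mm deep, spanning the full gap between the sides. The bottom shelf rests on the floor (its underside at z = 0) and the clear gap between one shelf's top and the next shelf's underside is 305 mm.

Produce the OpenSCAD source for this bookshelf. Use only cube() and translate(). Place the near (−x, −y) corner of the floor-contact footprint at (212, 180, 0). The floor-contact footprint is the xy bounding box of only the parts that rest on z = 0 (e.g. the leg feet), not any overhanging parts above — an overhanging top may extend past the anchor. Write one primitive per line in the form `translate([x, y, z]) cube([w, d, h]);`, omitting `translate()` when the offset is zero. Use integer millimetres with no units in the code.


translate([212, 180, 0]) cube([19, 326, 740]);
translate([724, 180, 0]) cube([19, 326, 740]);
translate([231, 180, 0]) cube([493, 326, 18]);
translate([231, 180, 323]) cube([493, 326, 18]);
translate([231, 180, 646]) cube([493, 326, 18]);


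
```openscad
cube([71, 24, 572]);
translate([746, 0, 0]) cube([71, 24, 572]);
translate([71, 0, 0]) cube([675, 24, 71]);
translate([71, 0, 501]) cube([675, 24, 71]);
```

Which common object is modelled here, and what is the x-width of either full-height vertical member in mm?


A picture frame. The border width is 71 mm.

Four thin pieces enclosing a rectangular opening — a picture frame. The two full-height stiles are 572 mm tall; the top rail sits at z = 501 and is 71 mm tall, so the border above the opening is 572 − 501 = 71 mm, matching the stile x-width.


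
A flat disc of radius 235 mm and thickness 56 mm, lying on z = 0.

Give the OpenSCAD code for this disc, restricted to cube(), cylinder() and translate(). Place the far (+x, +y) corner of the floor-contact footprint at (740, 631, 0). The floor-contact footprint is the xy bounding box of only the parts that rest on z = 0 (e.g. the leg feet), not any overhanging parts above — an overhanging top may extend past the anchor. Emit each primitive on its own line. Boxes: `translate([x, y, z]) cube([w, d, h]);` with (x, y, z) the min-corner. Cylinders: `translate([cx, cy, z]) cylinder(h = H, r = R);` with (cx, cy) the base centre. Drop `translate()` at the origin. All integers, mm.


translate([505, 396, 0]) cylinder(h = 56, r = 235);


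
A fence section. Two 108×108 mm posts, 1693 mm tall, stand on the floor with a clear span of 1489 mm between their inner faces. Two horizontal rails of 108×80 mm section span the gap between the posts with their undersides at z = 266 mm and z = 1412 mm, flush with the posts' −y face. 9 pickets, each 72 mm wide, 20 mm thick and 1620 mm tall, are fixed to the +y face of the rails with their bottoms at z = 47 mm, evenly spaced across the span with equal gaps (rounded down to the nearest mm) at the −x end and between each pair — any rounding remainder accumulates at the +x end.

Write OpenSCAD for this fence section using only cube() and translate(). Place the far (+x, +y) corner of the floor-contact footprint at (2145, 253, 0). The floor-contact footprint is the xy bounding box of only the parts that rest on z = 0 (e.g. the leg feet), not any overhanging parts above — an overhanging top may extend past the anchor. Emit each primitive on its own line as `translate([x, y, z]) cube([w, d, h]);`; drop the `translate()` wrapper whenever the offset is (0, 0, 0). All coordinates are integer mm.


translate([440, 145, 0]) cube([108, 108, 1693]);
translate([2037, 145, 0]) cube([108, 108, 1693]);
translate([548, 145, 266]) cube([1489, 108, 80]);
translate([548, 145, 1412]) cube([1489, 108, 80]);
translate([632, 253, 47]) cube([72, 20, 1620]);
translate([788, 253, 47]) cube([72, 20, 1620]);
translate([944, 253, 47]) cube([72, 20, 1620]);
translate([1100, 253, 47]) cube([72, 20, 1620]);
translate([1256, 253, 47]) cube([72, 20, 1620]);
translate([1412, 253, 47]) cube([72, 20, 1620]);
translate([1568, 253, 47]) cube([72, 20, 1620]);
translate([1724, 253, 47]) cube([72, 20, 1620]);
translate([1880, 253, 47]) cube([72, 20, 1620]);


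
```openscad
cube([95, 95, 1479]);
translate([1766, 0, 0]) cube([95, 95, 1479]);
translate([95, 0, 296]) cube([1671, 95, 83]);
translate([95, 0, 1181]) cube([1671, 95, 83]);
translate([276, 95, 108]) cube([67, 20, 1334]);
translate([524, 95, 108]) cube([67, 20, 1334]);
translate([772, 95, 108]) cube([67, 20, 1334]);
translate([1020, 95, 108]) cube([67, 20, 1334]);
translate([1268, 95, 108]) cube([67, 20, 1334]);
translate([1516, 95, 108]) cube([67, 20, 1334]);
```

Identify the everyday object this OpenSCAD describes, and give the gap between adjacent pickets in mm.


A fence section. The picket gap is 181 mm.

Two posts, two rails, 6 pickets — a fence section. Span 1671 mm holds 6 pickets of 67 mm with 7 equal gaps: ⌊(1671 − 6·67) / 7⌋ = 181 mm.


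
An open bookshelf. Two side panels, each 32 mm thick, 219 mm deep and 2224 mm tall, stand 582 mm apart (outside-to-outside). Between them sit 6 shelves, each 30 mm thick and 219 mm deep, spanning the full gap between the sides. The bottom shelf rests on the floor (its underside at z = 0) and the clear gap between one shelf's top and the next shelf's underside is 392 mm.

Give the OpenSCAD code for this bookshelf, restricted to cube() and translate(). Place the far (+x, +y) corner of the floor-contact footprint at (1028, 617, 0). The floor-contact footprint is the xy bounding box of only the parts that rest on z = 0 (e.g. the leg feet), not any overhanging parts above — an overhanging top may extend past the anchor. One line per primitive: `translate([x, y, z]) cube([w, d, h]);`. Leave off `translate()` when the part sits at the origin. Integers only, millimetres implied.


translate([446, 398, 0]) cube([32, 219, 2224]);
translate([996, 398, 0]) cube([32, 219, 2224]);
translate([478, 398, 0]) cube([518, 219, 30]);
translate([478, 398, 422]) cube([518, 219, 30]);
translate([478, 398, 844]) cube([518, 219, 30]);
translate([478, 398, 1266]) cube([518, 219, 30]);
translate([478, 398, 1688]) cube([518, 219, 30]);
translate([478, 398, 2110]) cube([518, 219, 30]);


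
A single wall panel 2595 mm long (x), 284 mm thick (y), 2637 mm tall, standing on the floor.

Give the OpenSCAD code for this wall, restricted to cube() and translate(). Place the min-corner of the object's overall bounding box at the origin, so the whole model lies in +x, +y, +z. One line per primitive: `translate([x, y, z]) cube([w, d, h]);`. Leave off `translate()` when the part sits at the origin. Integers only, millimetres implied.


cube([2595, 284, 2637]);


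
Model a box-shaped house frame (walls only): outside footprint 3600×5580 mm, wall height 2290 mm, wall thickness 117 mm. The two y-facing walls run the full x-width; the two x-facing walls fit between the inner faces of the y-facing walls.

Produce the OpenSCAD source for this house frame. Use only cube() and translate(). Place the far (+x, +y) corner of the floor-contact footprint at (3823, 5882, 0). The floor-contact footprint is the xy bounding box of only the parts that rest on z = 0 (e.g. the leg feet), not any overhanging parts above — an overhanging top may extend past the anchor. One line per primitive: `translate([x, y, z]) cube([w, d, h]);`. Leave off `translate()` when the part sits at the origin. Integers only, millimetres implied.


translate([223, 302, 0]) cube([3600, 117, 2290]);
translate([223, 5765, 0]) cube([3600, 117, 2290]);
translate([223, 419, 0]) cube([117, 5346, 2290]);
translate([3706, 419, 0]) cube([117, 5346, 2290]);


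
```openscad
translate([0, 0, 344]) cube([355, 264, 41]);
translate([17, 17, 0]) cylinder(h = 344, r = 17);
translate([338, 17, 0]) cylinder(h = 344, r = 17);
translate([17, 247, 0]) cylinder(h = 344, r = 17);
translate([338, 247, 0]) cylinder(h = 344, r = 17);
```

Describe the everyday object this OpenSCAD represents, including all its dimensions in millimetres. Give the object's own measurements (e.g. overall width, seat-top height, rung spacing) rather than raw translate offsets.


A simple wooden stool: a rectangular seat 355 mm (x) by 264 mm (y), 41 mm thick, top face at z = 385 mm, on four round legs, each 34 mm in diameter. The legs rest on z = 0, each leg's axis is inset half a diameter from the nearest pair of seat edges (so the leg's bounding box is flush with the corner).


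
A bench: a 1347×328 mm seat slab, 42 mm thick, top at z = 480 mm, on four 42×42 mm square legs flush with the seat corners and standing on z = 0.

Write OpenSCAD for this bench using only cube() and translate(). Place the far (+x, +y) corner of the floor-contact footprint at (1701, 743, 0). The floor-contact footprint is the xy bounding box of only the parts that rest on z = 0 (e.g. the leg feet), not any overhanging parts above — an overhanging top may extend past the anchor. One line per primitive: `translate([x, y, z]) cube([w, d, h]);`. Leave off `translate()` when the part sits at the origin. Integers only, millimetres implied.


// leg_h = 480 − 42 = 438
translate([354, 415, 438]) cube([1347, 328, 42]);
translate([354, 415, 0]) cube([42, 42, 438]);
translate([354, 701, 0]) cube([42, 42, 438]);
translate([1659, 415, 0]) cube([42, 42, 438]);
translate([1659, 701, 0]) cube([42, 42, 438]);


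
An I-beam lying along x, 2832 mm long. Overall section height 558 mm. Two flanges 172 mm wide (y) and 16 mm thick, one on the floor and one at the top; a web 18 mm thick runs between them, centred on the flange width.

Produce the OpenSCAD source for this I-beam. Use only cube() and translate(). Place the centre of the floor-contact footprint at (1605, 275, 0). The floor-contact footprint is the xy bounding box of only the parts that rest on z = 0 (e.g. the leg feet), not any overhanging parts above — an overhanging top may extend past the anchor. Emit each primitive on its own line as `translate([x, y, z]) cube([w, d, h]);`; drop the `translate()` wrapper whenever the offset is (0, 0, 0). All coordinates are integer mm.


translate([189, 189, 0]) cube([2832, 172, 16]);
translate([189, 266, 16]) cube([2832, 18, 526]);
translate([189, 189, 542]) cube([2832, 172, 16]);


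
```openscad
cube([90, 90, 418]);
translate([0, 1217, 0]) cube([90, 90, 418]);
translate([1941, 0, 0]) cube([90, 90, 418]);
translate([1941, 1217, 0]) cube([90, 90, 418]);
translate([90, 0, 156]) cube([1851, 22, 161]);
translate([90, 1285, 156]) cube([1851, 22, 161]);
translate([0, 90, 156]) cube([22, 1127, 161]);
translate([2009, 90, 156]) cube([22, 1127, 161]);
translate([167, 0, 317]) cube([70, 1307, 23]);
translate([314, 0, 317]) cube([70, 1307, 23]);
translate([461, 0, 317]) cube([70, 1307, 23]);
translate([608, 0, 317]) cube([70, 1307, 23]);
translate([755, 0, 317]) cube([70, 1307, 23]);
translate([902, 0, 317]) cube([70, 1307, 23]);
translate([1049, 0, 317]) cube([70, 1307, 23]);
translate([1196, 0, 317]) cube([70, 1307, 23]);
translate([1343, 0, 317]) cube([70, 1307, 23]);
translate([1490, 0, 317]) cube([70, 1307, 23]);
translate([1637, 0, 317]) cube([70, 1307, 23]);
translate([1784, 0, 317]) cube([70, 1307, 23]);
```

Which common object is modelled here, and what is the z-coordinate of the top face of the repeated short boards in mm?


A bed frame. The slat-top height is 340 mm.

Four posts, four rails, and a row of slats — a bed frame. Slats sit on the rails at z = 156 + 161 = 317; with slat thickness 23, the top is 340 mm.


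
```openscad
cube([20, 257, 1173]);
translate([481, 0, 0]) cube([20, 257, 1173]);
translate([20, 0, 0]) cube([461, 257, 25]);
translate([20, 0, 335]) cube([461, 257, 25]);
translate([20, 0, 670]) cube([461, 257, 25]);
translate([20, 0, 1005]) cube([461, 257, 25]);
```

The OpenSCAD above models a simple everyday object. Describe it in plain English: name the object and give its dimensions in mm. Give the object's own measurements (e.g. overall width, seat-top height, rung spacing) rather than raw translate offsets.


An open bookshelf. Two side panels, each 20 mm thick, 257 mm deep and 1173 mm tall, stand 501 mm apart (outside-to-outside). Between them sit 4 shelves, each 25 mm thick and 257 mm deep, spanning the full gap between the sides. The bottom shelf rests on the floor (its underside at z = 0) and the clear gap between one shelf's top and the next shelf's underside is 310 mm.


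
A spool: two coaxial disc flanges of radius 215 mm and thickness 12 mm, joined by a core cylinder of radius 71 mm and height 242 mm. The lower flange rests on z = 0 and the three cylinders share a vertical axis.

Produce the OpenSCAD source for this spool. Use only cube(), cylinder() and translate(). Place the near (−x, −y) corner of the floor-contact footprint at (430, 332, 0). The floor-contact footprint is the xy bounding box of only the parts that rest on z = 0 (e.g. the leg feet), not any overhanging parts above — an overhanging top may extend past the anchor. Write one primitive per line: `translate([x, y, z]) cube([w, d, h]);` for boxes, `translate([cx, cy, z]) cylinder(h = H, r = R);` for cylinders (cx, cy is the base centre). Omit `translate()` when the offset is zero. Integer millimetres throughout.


translate([645, 547, 0]) cylinder(h = 12, r = 215);
translate([645, 547, 12]) cylinder(h = 242, r = 71);
translate([645, 547, 254]) cylinder(h = 12, r = 215);


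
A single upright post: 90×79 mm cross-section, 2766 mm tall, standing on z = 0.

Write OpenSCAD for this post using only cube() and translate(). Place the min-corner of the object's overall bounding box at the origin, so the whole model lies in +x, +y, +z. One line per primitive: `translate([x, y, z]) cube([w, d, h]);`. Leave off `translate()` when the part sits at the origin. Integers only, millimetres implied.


cube([90, 79, 2766]);


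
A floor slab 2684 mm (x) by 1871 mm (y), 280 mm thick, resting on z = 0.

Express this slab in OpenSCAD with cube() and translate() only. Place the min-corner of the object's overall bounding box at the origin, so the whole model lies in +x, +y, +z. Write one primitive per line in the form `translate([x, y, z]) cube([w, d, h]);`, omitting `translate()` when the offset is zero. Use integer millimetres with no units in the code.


cube([2684, 1871, 280]);


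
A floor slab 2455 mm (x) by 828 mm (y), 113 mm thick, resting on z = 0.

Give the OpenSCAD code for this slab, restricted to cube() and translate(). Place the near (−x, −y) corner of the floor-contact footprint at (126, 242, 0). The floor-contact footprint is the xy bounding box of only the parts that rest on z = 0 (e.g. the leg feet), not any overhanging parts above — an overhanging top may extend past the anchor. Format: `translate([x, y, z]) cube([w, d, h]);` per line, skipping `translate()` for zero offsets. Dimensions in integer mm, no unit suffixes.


translate([126, 242, 0]) cube([2455, 828, 113]);


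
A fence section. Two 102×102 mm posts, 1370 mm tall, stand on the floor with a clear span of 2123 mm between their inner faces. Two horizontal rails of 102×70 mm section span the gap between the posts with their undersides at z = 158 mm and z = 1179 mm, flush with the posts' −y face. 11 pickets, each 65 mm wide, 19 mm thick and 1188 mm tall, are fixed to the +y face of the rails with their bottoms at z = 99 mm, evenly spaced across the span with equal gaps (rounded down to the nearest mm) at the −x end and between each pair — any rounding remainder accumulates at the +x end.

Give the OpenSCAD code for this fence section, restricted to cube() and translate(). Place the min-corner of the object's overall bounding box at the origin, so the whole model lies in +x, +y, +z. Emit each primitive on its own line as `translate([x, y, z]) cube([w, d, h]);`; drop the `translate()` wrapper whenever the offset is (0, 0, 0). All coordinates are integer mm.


cube([102, 102, 1370]);
translate([2225, 0, 0]) cube([102, 102, 1370]);
translate([102, 0, 158]) cube([2123, 102, 70]);
translate([102, 0, 1179]) cube([2123, 102, 70]);
translate([219, 102, 99]) cube([65, 19, 1188]);
translate([401, 102, 99]) cube([65, 19, 1188]);
translate([583, 102, 99]) cube([65, 19, 1188]);
translate([765, 102, 99]) cube([65, 19, 1188]);
translate([947, 102, 99]) cube([65, 19, 1188]);
translate([1129, 102, 99]) cube([65, 19, 1188]);
translate([1311, 102, 99]) cube([65, 19, 1188]);
translate([1493, 102, 99]) cube([65, 19, 1188]);
translate([1675, 102, 99]) cube([65, 19, 1188]);
translate([1857, 102, 99]) cube([65, 19, 1188]);
translate([2039, 102, 99]) cube([65, 19, 1188]);


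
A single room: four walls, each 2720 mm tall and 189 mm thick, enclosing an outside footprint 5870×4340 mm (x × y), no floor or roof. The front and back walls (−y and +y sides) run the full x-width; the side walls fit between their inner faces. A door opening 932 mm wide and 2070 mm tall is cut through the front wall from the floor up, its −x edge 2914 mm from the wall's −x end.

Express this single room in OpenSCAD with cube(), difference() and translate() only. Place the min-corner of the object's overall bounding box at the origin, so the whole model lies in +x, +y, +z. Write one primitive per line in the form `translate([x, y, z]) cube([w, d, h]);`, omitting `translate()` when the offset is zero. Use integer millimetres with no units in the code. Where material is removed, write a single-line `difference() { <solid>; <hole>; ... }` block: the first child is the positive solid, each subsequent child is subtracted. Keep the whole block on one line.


difference() { cube([5870, 189, 2720]); translate([2914, 0, 0]) cube([932, 189, 2070]); }
translate([0, 4151, 0]) cube([5870, 189, 2720]);
translate([0, 189, 0]) cube([189, 3962, 2720]);
translate([5681, 189, 0]) cube([189, 3962, 2720]);


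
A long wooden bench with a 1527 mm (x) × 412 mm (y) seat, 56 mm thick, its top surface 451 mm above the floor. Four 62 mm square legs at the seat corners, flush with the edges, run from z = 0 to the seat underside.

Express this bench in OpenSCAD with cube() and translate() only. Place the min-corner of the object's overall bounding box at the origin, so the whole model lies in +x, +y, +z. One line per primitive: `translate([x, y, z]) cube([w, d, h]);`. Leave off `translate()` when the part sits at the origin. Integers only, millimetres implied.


// leg_h = 451 − 56 = 395
translate([0, 0, 395]) cube([1527, 412, 56]);
cube([62, 62, 395]);
translate([0, 350, 0]) cube([62, 62, 395]);
translate([1465, 0, 0]) cube([62, 62, 395]);
translate([1465, 350, 0]) cube([62, 62, 395]);


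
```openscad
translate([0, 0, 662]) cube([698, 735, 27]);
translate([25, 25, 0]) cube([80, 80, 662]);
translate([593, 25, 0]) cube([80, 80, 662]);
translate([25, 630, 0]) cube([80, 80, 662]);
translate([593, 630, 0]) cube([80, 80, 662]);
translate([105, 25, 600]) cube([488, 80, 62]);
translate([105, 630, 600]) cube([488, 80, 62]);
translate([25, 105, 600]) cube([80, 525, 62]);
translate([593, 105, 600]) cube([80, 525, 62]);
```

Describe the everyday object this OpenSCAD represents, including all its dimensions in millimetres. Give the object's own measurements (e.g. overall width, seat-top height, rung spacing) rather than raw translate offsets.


A table: top 698 mm (x) × 735 mm (y), 27 mm thick, upper face at z = 689 mm, on four 80×80 mm square legs, each inset 25 mm from the nearest pair of top edges from z = 0 to the bottom of the top. Four apron rails, 80 mm thick and 62 mm tall, run between adjacent legs with their top edges flush with the underside of the top and their outer faces flush with the legs' outer faces.


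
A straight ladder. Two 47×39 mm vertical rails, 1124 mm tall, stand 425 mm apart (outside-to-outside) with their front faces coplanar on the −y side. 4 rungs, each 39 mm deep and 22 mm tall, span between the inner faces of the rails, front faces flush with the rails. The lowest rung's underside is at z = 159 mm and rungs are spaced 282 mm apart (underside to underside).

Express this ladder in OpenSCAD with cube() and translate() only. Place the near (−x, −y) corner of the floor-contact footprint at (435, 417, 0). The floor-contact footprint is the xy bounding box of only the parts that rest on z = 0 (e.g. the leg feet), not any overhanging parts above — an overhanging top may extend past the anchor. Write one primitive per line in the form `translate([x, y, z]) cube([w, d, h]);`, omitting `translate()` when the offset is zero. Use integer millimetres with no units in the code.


translate([435, 417, 0]) cube([47, 39, 1124]);
translate([813, 417, 0]) cube([47, 39, 1124]);
translate([482, 417, 159]) cube([331, 39, 22]);
translate([482, 417, 441]) cube([331, 39, 22]);
translate([482, 417, 723]) cube([331, 39, 22]);
translate([482, 417, 1005]) cube([331, 39, 22]);


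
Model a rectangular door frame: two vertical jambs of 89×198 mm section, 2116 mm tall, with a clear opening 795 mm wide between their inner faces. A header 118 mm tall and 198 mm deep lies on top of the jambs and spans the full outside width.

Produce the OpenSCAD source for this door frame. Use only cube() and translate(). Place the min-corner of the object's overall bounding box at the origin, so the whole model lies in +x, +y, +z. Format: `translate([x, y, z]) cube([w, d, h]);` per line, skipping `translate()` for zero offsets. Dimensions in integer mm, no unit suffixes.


cube([89, 198, 2116]);
translate([884, 0, 0]) cube([89, 198, 2116]);
translate([0, 0, 2116]) cube([973, 198, 118]);


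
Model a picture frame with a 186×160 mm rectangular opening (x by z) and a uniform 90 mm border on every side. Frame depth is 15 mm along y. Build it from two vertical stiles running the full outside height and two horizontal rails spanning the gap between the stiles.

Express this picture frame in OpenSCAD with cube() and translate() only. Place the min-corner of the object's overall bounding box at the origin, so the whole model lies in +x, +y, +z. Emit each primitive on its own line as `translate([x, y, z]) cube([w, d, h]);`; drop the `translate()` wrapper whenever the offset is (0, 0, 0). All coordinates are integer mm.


cube([90, 15, 340]);
translate([276, 0, 0]) cube([90, 15, 340]);
translate([90, 0, 0]) cube([186, 15, 90]);
translate([90, 0, 250]) cube([186, 15, 90]);


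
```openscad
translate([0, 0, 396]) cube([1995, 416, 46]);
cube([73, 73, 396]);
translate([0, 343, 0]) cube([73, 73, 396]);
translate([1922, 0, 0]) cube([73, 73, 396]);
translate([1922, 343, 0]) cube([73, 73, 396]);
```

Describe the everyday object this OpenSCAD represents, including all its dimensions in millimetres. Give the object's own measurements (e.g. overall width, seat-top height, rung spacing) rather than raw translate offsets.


A long wooden bench with a 1995 mm (x) × 416 mm (y) seat, 46 mm thick, its top surface 442 mm above the floor. Four 73 mm square legs at the seat corners, flush with the edges, run from z = 0 to the seat underside.


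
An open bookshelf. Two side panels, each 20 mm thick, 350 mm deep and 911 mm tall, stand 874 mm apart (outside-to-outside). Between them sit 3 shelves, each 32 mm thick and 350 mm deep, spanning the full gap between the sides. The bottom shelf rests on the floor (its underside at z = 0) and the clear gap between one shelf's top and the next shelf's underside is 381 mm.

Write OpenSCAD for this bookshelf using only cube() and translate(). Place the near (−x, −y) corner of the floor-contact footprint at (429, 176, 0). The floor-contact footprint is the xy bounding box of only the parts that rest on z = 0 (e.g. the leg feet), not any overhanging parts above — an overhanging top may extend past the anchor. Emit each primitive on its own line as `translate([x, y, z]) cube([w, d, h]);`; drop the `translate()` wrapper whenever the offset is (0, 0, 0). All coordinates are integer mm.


translate([429, 176, 0]) cube([20, 350, 911]);
translate([1283, 176, 0]) cube([20, 350, 911]);
translate([449, 176, 0]) cube([834, 350, 32]);
translate([449, 176, 413]) cube([834, 350, 32]);
translate([449, 176, 826]) cube([834, 350, 32]);


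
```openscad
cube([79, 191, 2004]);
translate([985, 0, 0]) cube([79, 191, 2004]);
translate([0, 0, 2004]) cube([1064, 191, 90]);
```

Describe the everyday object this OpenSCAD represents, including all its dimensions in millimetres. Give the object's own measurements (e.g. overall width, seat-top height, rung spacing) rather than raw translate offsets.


A door frame. The clear opening is 906 mm wide and 2004 mm high. Two 79 mm wide jambs, 191 mm deep, stand either side of the opening from the floor to the top of the opening. A 90 mm thick head sits across the top of both jambs, spanning the full outside width of the frame.


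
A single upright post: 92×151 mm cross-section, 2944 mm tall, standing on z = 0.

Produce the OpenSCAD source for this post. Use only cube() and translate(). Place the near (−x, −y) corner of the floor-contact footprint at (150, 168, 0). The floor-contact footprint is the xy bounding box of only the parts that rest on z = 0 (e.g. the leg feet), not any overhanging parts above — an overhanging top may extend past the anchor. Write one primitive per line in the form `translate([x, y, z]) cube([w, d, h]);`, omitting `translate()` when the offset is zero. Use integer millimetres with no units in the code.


translate([150, 168, 0]) cube([92, 151, 2944]);


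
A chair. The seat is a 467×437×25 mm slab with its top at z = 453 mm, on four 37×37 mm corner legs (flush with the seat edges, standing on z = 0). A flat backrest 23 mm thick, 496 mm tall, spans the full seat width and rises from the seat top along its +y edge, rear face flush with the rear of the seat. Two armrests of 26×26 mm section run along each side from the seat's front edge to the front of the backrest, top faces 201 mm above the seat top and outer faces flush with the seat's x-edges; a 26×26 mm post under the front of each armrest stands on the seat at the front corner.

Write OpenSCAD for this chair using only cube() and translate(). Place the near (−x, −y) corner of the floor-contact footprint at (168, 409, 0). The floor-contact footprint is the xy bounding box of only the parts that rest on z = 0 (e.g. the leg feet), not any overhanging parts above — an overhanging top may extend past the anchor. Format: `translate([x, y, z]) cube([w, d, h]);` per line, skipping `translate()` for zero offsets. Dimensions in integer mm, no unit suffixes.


translate([168, 409, 428]) cube([467, 437, 25]);
translate([168, 409, 0]) cube([37, 37, 428]);
translate([598, 409, 0]) cube([37, 37, 428]);
translate([168, 809, 0]) cube([37, 37, 428]);
translate([598, 809, 0]) cube([37, 37, 428]);
translate([168, 823, 453]) cube([467, 23, 496]);
translate([168, 409, 628]) cube([26, 414, 26]);
translate([609, 409, 628]) cube([26, 414, 26]);
translate([168, 409, 453]) cube([26, 26, 175]);
translate([609, 409, 453]) cube([26, 26, 175]);


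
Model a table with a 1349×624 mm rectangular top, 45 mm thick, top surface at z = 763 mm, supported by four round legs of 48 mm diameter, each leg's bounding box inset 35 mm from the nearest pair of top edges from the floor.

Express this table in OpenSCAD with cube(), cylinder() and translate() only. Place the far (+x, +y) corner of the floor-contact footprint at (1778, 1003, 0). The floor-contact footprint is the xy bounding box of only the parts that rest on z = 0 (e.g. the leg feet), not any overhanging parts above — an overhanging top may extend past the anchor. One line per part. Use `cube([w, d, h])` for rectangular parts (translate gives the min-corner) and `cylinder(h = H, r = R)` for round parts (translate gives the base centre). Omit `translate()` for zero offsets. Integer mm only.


// leg_h = 763 - 45 = 718
translate([464, 414, 718]) cube([1349, 624, 45]);
translate([523, 473, 0]) cylinder(h = 718, r = 24);
translate([1754, 473, 0]) cylinder(h = 718, r = 24);
translate([523, 979, 0]) cylinder(h = 718, r = 24);
translate([1754, 979, 0]) cylinder(h = 718, r = 24);


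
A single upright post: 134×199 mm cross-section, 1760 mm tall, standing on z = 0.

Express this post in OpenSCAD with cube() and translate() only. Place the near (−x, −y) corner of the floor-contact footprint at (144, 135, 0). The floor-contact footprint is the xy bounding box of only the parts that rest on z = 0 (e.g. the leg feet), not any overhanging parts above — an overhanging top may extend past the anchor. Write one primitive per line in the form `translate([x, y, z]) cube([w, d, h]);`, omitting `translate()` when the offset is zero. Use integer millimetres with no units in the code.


translate([144, 135, 0]) cube([134, 199, 1760]);
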